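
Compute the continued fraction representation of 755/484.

[1; 1, 1, 3, 1, 2, 19]

Run the Euclidean algorithm on 755 and 484; the successive quotients are the partial quotients a_0, a_1, ... (each step inverts the fractional part left over by the previous one):
  755 = 1*484 + 271, so a_0 = 1.
  484 = 1*271 + 213, so a_1 = 1.
  271 = 1*213 + 58, so a_2 = 1.
  213 = 3*58 + 39, so a_3 = 3.
  58 = 1*39 + 19, so a_4 = 1.
  39 = 2*19 + 1, so a_5 = 2.
  19 = 19*1 + 0, so a_6 = 19.
The remainder reaches 0 after 7 divisions, so the expansion has 7 partial quotients, read off in order.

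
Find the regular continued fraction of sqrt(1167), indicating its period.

[34; (6, 5, 11, 5, 6, 68)]

Write x_i = (sqrt(1167) + m_i)/d_i with (m_0, d_0) = (0, 1). a_0 = floor(sqrt(1167)) = 34, since 34^2 = 1156 <= 1167 < 1225 = 35^2.
Iterate m_{i+1} = d_i*a_i - m_i, d_{i+1} = (1167 - m_{i+1}^2)/d_i, a_{i+1} = floor((a_0 + m_{i+1})/d_{i+1}):
  m_1 = 1*34 - 0 = 34, d_1 = (1167 - 34^2)/1 = 11/1 = 11, a_1 = floor((34 + 34)/11) = 6.
  m_2 = 11*6 - 34 = 32, d_2 = (1167 - 32^2)/11 = 143/11 = 13, a_2 = floor((34 + 32)/13) = 5.
  m_3 = 13*5 - 32 = 33, d_3 = (1167 - 33^2)/13 = 78/13 = 6, a_3 = floor((34 + 33)/6) = 11.
  m_4 = 6*11 - 33 = 33, d_4 = (1167 - 33^2)/6 = 78/6 = 13, a_4 = floor((34 + 33)/13) = 5.
  m_5 = 13*5 - 33 = 32, d_5 = (1167 - 32^2)/13 = 143/13 = 11, a_5 = floor((34 + 32)/11) = 6.
  m_6 = 11*6 - 32 = 34, d_6 = (1167 - 34^2)/11 = 11/11 = 1, a_6 = floor((34 + 34)/1) = 68.
  m_7 = 1*68 - 34 = 34, d_7 = (1167 - 34^2)/1 = 11/1 = 11: (m_7, d_7) = (m_1, d_1) = (34, 11), so from here the quotients repeat a_1, ..., a_6; the period length is 6.
Hence the expansion of sqrt(1167) is a_0 = 34 followed by the repeating block 6, 5, 11, 5, 6, 68 (period 6).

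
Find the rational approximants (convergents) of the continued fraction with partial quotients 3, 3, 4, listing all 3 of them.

3/1, 10/3, 43/13

Using the convergent recurrence p_i = a_i*p_{i-1} + p_{i-2}, q_i = a_i*q_{i-1} + q_{i-2} with p_{-2}=0, p_{-1}=1, q_{-2}=1, q_{-1}=0:
  i=0: a_0=3, p_0 = 3*1 + 0 = 3, q_0 = 3*0 + 1 = 1.
  i=1: a_1=3, p_1 = 3*3 + 1 = 10, q_1 = 3*1 + 0 = 3.
  i=2: a_2=4, p_2 = 4*10 + 3 = 43, q_2 = 4*3 + 1 = 13.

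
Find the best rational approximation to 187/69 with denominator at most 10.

Expand x = 187/69 as a continued fraction with the Euclidean algorithm:
  187 = 2*69 + 49, so a_0 = 2.
  69 = 1*49 + 20, so a_1 = 1.
  49 = 2*20 + 9, so a_2 = 2.
  20 = 2*9 + 2, so a_3 = 2.
  9 = 4*2 + 1, so a_4 = 4.
  2 = 2*1 + 0, so a_5 = 2.
so x = [2; 1, 2, 2, 4, 2].
Convergents (p_i = a_i*p_{i-1} + p_{i-2}, q_i = a_i*q_{i-1} + q_{i-2} with p_{-2}=0, p_{-1}=1, q_{-2}=1, q_{-1}=0), until the denominator exceeds 10:
  i=0: a_0=2, p_0 = 2*1 + 0 = 2, q_0 = 2*0 + 1 = 1.
  i=1: a_1=1, p_1 = 1*2 + 1 = 3, q_1 = 1*1 + 0 = 1.
  i=2: a_2=2, p_2 = 2*3 + 2 = 8, q_2 = 2*1 + 1 = 3.
  i=3: a_3=2, p_3 = 2*8 + 3 = 19, q_3 = 2*3 + 1 = 7.
  i=4: a_4=4, p_4 = 4*19 + 8 = 84, q_4 = 4*7 + 3 = 31.
q_4 = 31 > 10, so the last convergent with denominator <= 10 is p_3/q_3 = 19/7.
The closest fraction with denominator <= 10 is either p_3/q_3 or the intermediate fraction (k*p_3 + p_2)/(k*q_3 + q_2) with the largest k >= 1 whose denominator stays <= 10; these approach x as k grows, and every other convergent or intermediate fraction in range is farther away.
Largest k: floor((10 - q_2)/q_3) = floor((10 - 3)/7) = 1.
That gives (1*19 + 8)/(1*7 + 3) = 27/10.
Compare the errors: |x - 19/7| = |187*7 - 19*69|/(69*7) = 2/483, and |x - 27/10| = |187*10 - 27*69|/(69*10) = 7/690.
Cross-multiplying, 2*690 = 1380 < 3381 = 7*483, so 2/483 is smaller: the convergent 19/7 is closer to x than 27/10.

19/7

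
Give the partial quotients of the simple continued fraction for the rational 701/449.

[1; 1, 1, 3, 1, 1, 2, 1, 1, 4]

Run the Euclidean algorithm on 701 and 449; the successive quotients are the partial quotients a_0, a_1, ... (each step inverts the fractional part left over by the previous one):
  701 = 1*449 + 252, so a_0 = 1.
  449 = 1*252 + 197, so a_1 = 1.
  252 = 1*197 + 55, so a_2 = 1.
  197 = 3*55 + 32, so a_3 = 3.
  55 = 1*32 + 23, so a_4 = 1.
  32 = 1*23 + 9, so a_5 = 1.
  23 = 2*9 + 5, so a_6 = 2.
  9 = 1*5 + 4, so a_7 = 1.
  5 = 1*4 + 1, so a_8 = 1.
  4 = 4*1 + 0, so a_9 = 4.
The remainder reaches 0 after 10 divisions, so the expansion has 10 partial quotients, read off in order.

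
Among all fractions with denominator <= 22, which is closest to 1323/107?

Expand x = 1323/107 as a continued fraction with the Euclidean algorithm:
  1323 = 12*107 + 39, so a_0 = 12.
  107 = 2*39 + 29, so a_1 = 2.
  39 = 1*29 + 10, so a_2 = 1.
  29 = 2*10 + 9, so a_3 = 2.
  10 = 1*9 + 1, so a_4 = 1.
  9 = 9*1 + 0, so a_5 = 9.
so x = [12; 2, 1, 2, 1, 9].
Convergents (p_i = a_i*p_{i-1} + p_{i-2}, q_i = a_i*q_{i-1} + q_{i-2} with p_{-2}=0, p_{-1}=1, q_{-2}=1, q_{-1}=0), until the denominator exceeds 22:
  i=0: a_0=12, p_0 = 12*1 + 0 = 12, q_0 = 12*0 + 1 = 1.
  i=1: a_1=2, p_1 = 2*12 + 1 = 25, q_1 = 2*1 + 0 = 2.
  i=2: a_2=1, p_2 = 1*25 + 12 = 37, q_2 = 1*2 + 1 = 3.
  i=3: a_3=2, p_3 = 2*37 + 25 = 99, q_3 = 2*3 + 2 = 8.
  i=4: a_4=1, p_4 = 1*99 + 37 = 136, q_4 = 1*8 + 3 = 11.
  i=5: a_5=9, p_5 = 9*136 + 99 = 1323, q_5 = 9*11 + 8 = 107.
q_5 = 107 > 22, so the last convergent with denominator <= 22 is p_4/q_4 = 136/11.
The closest fraction with denominator <= 22 is either p_4/q_4 or the intermediate fraction (k*p_4 + p_3)/(k*q_4 + q_3) with the largest k >= 1 whose denominator stays <= 22; these approach x as k grows, and every other convergent or intermediate fraction in range is farther away.
Largest k: floor((22 - q_3)/q_4) = floor((22 - 8)/11) = 1.
That gives (1*136 + 99)/(1*11 + 8) = 235/19.
Compare the errors: |x - 136/11| = |1323*11 - 136*107|/(107*11) = 1/1177, and |x - 235/19| = |1323*19 - 235*107|/(107*19) = 8/2033.
Cross-multiplying, 1*2033 = 2033 < 9416 = 8*1177, so 1/1177 is smaller: the convergent 136/11 is closer to x than 235/19.

136/11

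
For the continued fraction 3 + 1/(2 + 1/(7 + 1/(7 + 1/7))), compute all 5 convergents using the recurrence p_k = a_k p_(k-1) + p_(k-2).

Using the convergent recurrence p_i = a_i*p_{i-1} + p_{i-2}, q_i = a_i*q_{i-1} + q_{i-2} with p_{-2}=0, p_{-1}=1, q_{-2}=1, q_{-1}=0:
  i=0: a_0=3, p_0 = 3*1 + 0 = 3, q_0 = 3*0 + 1 = 1.
  i=1: a_1=2, p_1 = 2*3 + 1 = 7, q_1 = 2*1 + 0 = 2.
  i=2: a_2=7, p_2 = 7*7 + 3 = 52, q_2 = 7*2 + 1 = 15.
  i=3: a_3=7, p_3 = 7*52 + 7 = 371, q_3 = 7*15 + 2 = 107.
  i=4: a_4=7, p_4 = 7*371 + 52 = 2649, q_4 = 7*107 + 15 = 764.

3/1, 7/2, 52/15, 371/107, 2649/764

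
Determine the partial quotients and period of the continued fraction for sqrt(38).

Write x_i = (sqrt(38) + m_i)/d_i with (m_0, d_0) = (0, 1). a_0 = floor(sqrt(38)) = 6, since 6^2 = 36 <= 38 < 49 = 7^2.
Iterate m_{i+1} = d_i*a_i - m_i, d_{i+1} = (38 - m_{i+1}^2)/d_i, a_{i+1} = floor((a_0 + m_{i+1})/d_{i+1}):
  m_1 = 1*6 - 0 = 6, d_1 = (38 - 6^2)/1 = 2/1 = 2, a_1 = floor((6 + 6)/2) = 6.
  m_2 = 2*6 - 6 = 6, d_2 = (38 - 6^2)/2 = 2/2 = 1, a_2 = floor((6 + 6)/1) = 12.
  m_3 = 1*12 - 6 = 6, d_3 = (38 - 6^2)/1 = 2/1 = 2: (m_3, d_3) = (m_1, d_1) = (6, 2), so from here the quotients repeat a_1, a_2; the period length is 2.
Hence the expansion of sqrt(38) is a_0 = 6 followed by the repeating block 6, 12 (period 2).

[6; (6, 12)]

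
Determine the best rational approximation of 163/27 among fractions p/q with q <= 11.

6/1

Expand x = 163/27 as a continued fraction with the Euclidean algorithm:
  163 = 6*27 + 1, so a_0 = 6.
  27 = 27*1 + 0, so a_1 = 27.
so x = [6; 27].
Convergents (p_i = a_i*p_{i-1} + p_{i-2}, q_i = a_i*q_{i-1} + q_{i-2} with p_{-2}=0, p_{-1}=1, q_{-2}=1, q_{-1}=0), until the denominator exceeds 11:
  i=0: a_0=6, p_0 = 6*1 + 0 = 6, q_0 = 6*0 + 1 = 1.
  i=1: a_1=27, p_1 = 27*6 + 1 = 163, q_1 = 27*1 + 0 = 27.
q_1 = 27 > 11, so the last convergent with denominator <= 11 is p_0/q_0 = 6/1.
The closest fraction with denominator <= 11 is either p_0/q_0 or the intermediate fraction (k*p_0 + p_{-1})/(k*q_0 + q_{-1}) with the largest k >= 1 whose denominator stays <= 11; these approach x as k grows, and every other convergent or intermediate fraction in range is farther away.
Largest k: floor((11 - q_{-1})/q_0) = floor((11 - 0)/1) = 11 (using the seeds p_{-1} = 1, q_{-1} = 0).
That gives (11*6 + 1)/(11*1 + 0) = 67/11.
Compare the errors: |x - 6/1| = |163*1 - 6*27|/(27*1) = 1/27, and |x - 67/11| = |163*11 - 67*27|/(27*11) = 16/297.
Cross-multiplying, 1*297 = 297 < 432 = 16*27, so 1/27 is smaller: the convergent 6/1 is closer to x than 67/11.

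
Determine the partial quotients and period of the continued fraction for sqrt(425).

Write x_i = (sqrt(425) + m_i)/d_i with (m_0, d_0) = (0, 1). a_0 = floor(sqrt(425)) = 20, since 20^2 = 400 <= 425 < 441 = 21^2.
Iterate m_{i+1} = d_i*a_i - m_i, d_{i+1} = (425 - m_{i+1}^2)/d_i, a_{i+1} = floor((a_0 + m_{i+1})/d_{i+1}):
  m_1 = 1*20 - 0 = 20, d_1 = (425 - 20^2)/1 = 25/1 = 25, a_1 = floor((20 + 20)/25) = 1.
  m_2 = 25*1 - 20 = 5, d_2 = (425 - 5^2)/25 = 400/25 = 16, a_2 = floor((20 + 5)/16) = 1.
  m_3 = 16*1 - 5 = 11, d_3 = (425 - 11^2)/16 = 304/16 = 19, a_3 = floor((20 + 11)/19) = 1.
  m_4 = 19*1 - 11 = 8, d_4 = (425 - 8^2)/19 = 361/19 = 19, a_4 = floor((20 + 8)/19) = 1.
  m_5 = 19*1 - 8 = 11, d_5 = (425 - 11^2)/19 = 304/19 = 16, a_5 = floor((20 + 11)/16) = 1.
  m_6 = 16*1 - 11 = 5, d_6 = (425 - 5^2)/16 = 400/16 = 25, a_6 = floor((20 + 5)/25) = 1.
  m_7 = 25*1 - 5 = 20, d_7 = (425 - 20^2)/25 = 25/25 = 1, a_7 = floor((20 + 20)/1) = 40.
  m_8 = 1*40 - 20 = 20, d_8 = (425 - 20^2)/1 = 25/1 = 25: (m_8, d_8) = (m_1, d_1) = (20, 25), so from here the quotients repeat a_1, ..., a_7; the period length is 7.
Hence the expansion of sqrt(425) is a_0 = 20 followed by the repeating block 1, 1, 1, 1, 1, 1, 40 (period 7).

[20; (1, 1, 1, 1, 1, 1, 40)]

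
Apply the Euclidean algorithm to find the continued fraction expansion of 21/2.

Run the Euclidean algorithm on 21 and 2; the successive quotients are the partial quotients a_0, a_1, ... (each step inverts the fractional part left over by the previous one):
  21 = 10*2 + 1, so a_0 = 10.
  2 = 2*1 + 0, so a_1 = 2.
The remainder reaches 0 after 2 divisions, so the expansion has 2 partial quotients, read off in order.

[10; 2]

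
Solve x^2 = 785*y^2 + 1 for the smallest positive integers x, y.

(x, y) = (1569, 56)

First expand sqrt(785) as a continued fraction. With x_i = (sqrt(785) + m_i)/d_i and (m_0, d_0) = (0, 1): a_0 = floor(sqrt(785)) = 28, since 28^2 = 784 <= 785 < 841 = 29^2.
Iterate m_{i+1} = d_i*a_i - m_i, d_{i+1} = (785 - m_{i+1}^2)/d_i, a_{i+1} = floor((a_0 + m_{i+1})/d_{i+1}):
  m_1 = 1*28 - 0 = 28, d_1 = (785 - 28^2)/1 = 1/1 = 1, a_1 = floor((28 + 28)/1) = 56.
  m_2 = 1*56 - 28 = 28, d_2 = (785 - 28^2)/1 = 1/1 = 1: (m_2, d_2) = (m_1, d_1) = (28, 1), so from here the quotient a_1 repeats; the period length is 1.
So sqrt(785) = [28; (56)] with period length k = 1.
k is odd, so (p_{k-1}, q_{k-1}) only solves x^2 - 785y^2 = -1 and the fundamental solution of x^2 - 785y^2 = 1 is (p_{2k-1}, q_{2k-1}) = (p_1, q_1); compute convergents through index 1, running through the period twice.
Convergents (p_i = a_i*p_{i-1} + p_{i-2}, q_i = a_i*q_{i-1} + q_{i-2} with p_{-2}=0, p_{-1}=1, q_{-2}=1, q_{-1}=0):
  i=0: a_0=28, p_0 = 28*1 + 0 = 28, q_0 = 28*0 + 1 = 1.
  i=1: a_1=56, p_1 = 56*28 + 1 = 1569, q_1 = 56*1 + 0 = 56.
Indeed p_0^2 - 785*q_0^2 = 784 - 785 = -1, not +1.
Check: 1569^2 - 785*56^2 = 2461761 - 2461760 = 1, so (x, y) = (1569, 56) solves the equation, and by the theorem it is the least positive solution.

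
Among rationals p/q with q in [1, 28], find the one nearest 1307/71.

Expand x = 1307/71 as a continued fraction with the Euclidean algorithm:
  1307 = 18*71 + 29, so a_0 = 18.
  71 = 2*29 + 13, so a_1 = 2.
  29 = 2*13 + 3, so a_2 = 2.
  13 = 4*3 + 1, so a_3 = 4.
  3 = 3*1 + 0, so a_4 = 3.
so x = [18; 2, 2, 4, 3].
Convergents (p_i = a_i*p_{i-1} + p_{i-2}, q_i = a_i*q_{i-1} + q_{i-2} with p_{-2}=0, p_{-1}=1, q_{-2}=1, q_{-1}=0), until the denominator exceeds 28:
  i=0: a_0=18, p_0 = 18*1 + 0 = 18, q_0 = 18*0 + 1 = 1.
  i=1: a_1=2, p_1 = 2*18 + 1 = 37, q_1 = 2*1 + 0 = 2.
  i=2: a_2=2, p_2 = 2*37 + 18 = 92, q_2 = 2*2 + 1 = 5.
  i=3: a_3=4, p_3 = 4*92 + 37 = 405, q_3 = 4*5 + 2 = 22.
  i=4: a_4=3, p_4 = 3*405 + 92 = 1307, q_4 = 3*22 + 5 = 71.
q_4 = 71 > 28, so the last convergent with denominator <= 28 is p_3/q_3 = 405/22.
The closest fraction with denominator <= 28 is either p_3/q_3 or the intermediate fraction (k*p_3 + p_2)/(k*q_3 + q_2) with the largest k >= 1 whose denominator stays <= 28; these approach x as k grows, and every other convergent or intermediate fraction in range is farther away.
Largest k: floor((28 - q_2)/q_3) = floor((28 - 5)/22) = 1.
That gives (1*405 + 92)/(1*22 + 5) = 497/27.
Compare the errors: |x - 405/22| = |1307*22 - 405*71|/(71*22) = 1/1562, and |x - 497/27| = |1307*27 - 497*71|/(71*27) = 2/1917.
Cross-multiplying, 1*1917 = 1917 < 3124 = 2*1562, so 1/1562 is smaller: the convergent 405/22 is closer to x than 497/27.

405/22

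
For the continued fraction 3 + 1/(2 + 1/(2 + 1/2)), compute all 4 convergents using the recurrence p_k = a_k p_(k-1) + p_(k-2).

Using the convergent recurrence p_i = a_i*p_{i-1} + p_{i-2}, q_i = a_i*q_{i-1} + q_{i-2} with p_{-2}=0, p_{-1}=1, q_{-2}=1, q_{-1}=0:
  i=0: a_0=3, p_0 = 3*1 + 0 = 3, q_0 = 3*0 + 1 = 1.
  i=1: a_1=2, p_1 = 2*3 + 1 = 7, q_1 = 2*1 + 0 = 2.
  i=2: a_2=2, p_2 = 2*7 + 3 = 17, q_2 = 2*2 + 1 = 5.
  i=3: a_3=2, p_3 = 2*17 + 7 = 41, q_3 = 2*5 + 2 = 12.

3/1, 7/2, 17/5, 41/12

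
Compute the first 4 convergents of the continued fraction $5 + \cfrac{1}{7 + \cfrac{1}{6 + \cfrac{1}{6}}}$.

Using the convergent recurrence p_i = a_i*p_{i-1} + p_{i-2}, q_i = a_i*q_{i-1} + q_{i-2} with p_{-2}=0, p_{-1}=1, q_{-2}=1, q_{-1}=0:
  i=0: a_0=5, p_0 = 5*1 + 0 = 5, q_0 = 5*0 + 1 = 1.
  i=1: a_1=7, p_1 = 7*5 + 1 = 36, q_1 = 7*1 + 0 = 7.
  i=2: a_2=6, p_2 = 6*36 + 5 = 221, q_2 = 6*7 + 1 = 43.
  i=3: a_3=6, p_3 = 6*221 + 36 = 1362, q_3 = 6*43 + 7 = 265.

5/1, 36/7, 221/43, 1362/265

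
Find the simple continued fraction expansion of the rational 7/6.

[1; 6]

Run the Euclidean algorithm on 7 and 6; the successive quotients are the partial quotients a_0, a_1, ... (each step inverts the fractional part left over by the previous one):
  7 = 1*6 + 1, so a_0 = 1.
  6 = 6*1 + 0, so a_1 = 6.
The remainder reaches 0 after 2 divisions, so the expansion has 2 partial quotients, read off in order.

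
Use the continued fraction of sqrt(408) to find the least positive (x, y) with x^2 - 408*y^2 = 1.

First expand sqrt(408) as a continued fraction. With x_i = (sqrt(408) + m_i)/d_i and (m_0, d_0) = (0, 1): a_0 = floor(sqrt(408)) = 20, since 20^2 = 400 <= 408 < 441 = 21^2.
Iterate m_{i+1} = d_i*a_i - m_i, d_{i+1} = (408 - m_{i+1}^2)/d_i, a_{i+1} = floor((a_0 + m_{i+1})/d_{i+1}):
  m_1 = 1*20 - 0 = 20, d_1 = (408 - 20^2)/1 = 8/1 = 8, a_1 = floor((20 + 20)/8) = 5.
  m_2 = 8*5 - 20 = 20, d_2 = (408 - 20^2)/8 = 8/8 = 1, a_2 = floor((20 + 20)/1) = 40.
  m_3 = 1*40 - 20 = 20, d_3 = (408 - 20^2)/1 = 8/1 = 8: (m_3, d_3) = (m_1, d_1) = (20, 8), so from here the quotients repeat a_1, a_2; the period length is 2.
So sqrt(408) = [20; (5, 40)] with period length k = 2.
k is even, so the fundamental solution of x^2 - 408y^2 = 1 is (p_{k-1}, q_{k-1}) = (p_1, q_1); compute convergents through index 1.
Convergents (p_i = a_i*p_{i-1} + p_{i-2}, q_i = a_i*q_{i-1} + q_{i-2} with p_{-2}=0, p_{-1}=1, q_{-2}=1, q_{-1}=0):
  i=0: a_0=20, p_0 = 20*1 + 0 = 20, q_0 = 20*0 + 1 = 1.
  i=1: a_1=5, p_1 = 5*20 + 1 = 101, q_1 = 5*1 + 0 = 5.
Check: 101^2 - 408*5^2 = 10201 - 10200 = 1, so (x, y) = (101, 5) solves the equation, and by the theorem it is the least positive solution.

(x, y) = (101, 5)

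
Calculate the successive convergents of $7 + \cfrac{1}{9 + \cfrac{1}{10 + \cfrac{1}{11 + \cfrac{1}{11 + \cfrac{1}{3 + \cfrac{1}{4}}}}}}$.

7/1, 64/9, 647/91, 7181/1010, 79638/11201, 246095/34613, 1064018/149653

Using the convergent recurrence p_i = a_i*p_{i-1} + p_{i-2}, q_i = a_i*q_{i-1} + q_{i-2} with p_{-2}=0, p_{-1}=1, q_{-2}=1, q_{-1}=0:
  i=0: a_0=7, p_0 = 7*1 + 0 = 7, q_0 = 7*0 + 1 = 1.
  i=1: a_1=9, p_1 = 9*7 + 1 = 64, q_1 = 9*1 + 0 = 9.
  i=2: a_2=10, p_2 = 10*64 + 7 = 647, q_2 = 10*9 + 1 = 91.
  i=3: a_3=11, p_3 = 11*647 + 64 = 7181, q_3 = 11*91 + 9 = 1010.
  i=4: a_4=11, p_4 = 11*7181 + 647 = 79638, q_4 = 11*1010 + 91 = 11201.
  i=5: a_5=3, p_5 = 3*79638 + 7181 = 246095, q_5 = 3*11201 + 1010 = 34613.
  i=6: a_6=4, p_6 = 4*246095 + 79638 = 1064018, q_6 = 4*34613 + 11201 = 149653.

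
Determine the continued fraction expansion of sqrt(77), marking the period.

Write x_i = (sqrt(77) + m_i)/d_i with (m_0, d_0) = (0, 1). a_0 = floor(sqrt(77)) = 8, since 8^2 = 64 <= 77 < 81 = 9^2.
Iterate m_{i+1} = d_i*a_i - m_i, d_{i+1} = (77 - m_{i+1}^2)/d_i, a_{i+1} = floor((a_0 + m_{i+1})/d_{i+1}):
  m_1 = 1*8 - 0 = 8, d_1 = (77 - 8^2)/1 = 13/1 = 13, a_1 = floor((8 + 8)/13) = 1.
  m_2 = 13*1 - 8 = 5, d_2 = (77 - 5^2)/13 = 52/13 = 4, a_2 = floor((8 + 5)/4) = 3.
  m_3 = 4*3 - 5 = 7, d_3 = (77 - 7^2)/4 = 28/4 = 7, a_3 = floor((8 + 7)/7) = 2.
  m_4 = 7*2 - 7 = 7, d_4 = (77 - 7^2)/7 = 28/7 = 4, a_4 = floor((8 + 7)/4) = 3.
  m_5 = 4*3 - 7 = 5, d_5 = (77 - 5^2)/4 = 52/4 = 13, a_5 = floor((8 + 5)/13) = 1.
  m_6 = 13*1 - 5 = 8, d_6 = (77 - 8^2)/13 = 13/13 = 1, a_6 = floor((8 + 8)/1) = 16.
  m_7 = 1*16 - 8 = 8, d_7 = (77 - 8^2)/1 = 13/1 = 13: (m_7, d_7) = (m_1, d_1) = (8, 13), so from here the quotients repeat a_1, ..., a_6; the period length is 6.
Hence the expansion of sqrt(77) is a_0 = 8 followed by the repeating block 1, 3, 2, 3, 1, 16 (period 6).

[8; (1, 3, 2, 3, 1, 16)]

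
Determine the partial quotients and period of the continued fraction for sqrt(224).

Write x_i = (sqrt(224) + m_i)/d_i with (m_0, d_0) = (0, 1). a_0 = floor(sqrt(224)) = 14, since 14^2 = 196 <= 224 < 225 = 15^2.
Iterate m_{i+1} = d_i*a_i - m_i, d_{i+1} = (224 - m_{i+1}^2)/d_i, a_{i+1} = floor((a_0 + m_{i+1})/d_{i+1}):
  m_1 = 1*14 - 0 = 14, d_1 = (224 - 14^2)/1 = 28/1 = 28, a_1 = floor((14 + 14)/28) = 1.
  m_2 = 28*1 - 14 = 14, d_2 = (224 - 14^2)/28 = 28/28 = 1, a_2 = floor((14 + 14)/1) = 28.
  m_3 = 1*28 - 14 = 14, d_3 = (224 - 14^2)/1 = 28/1 = 28: (m_3, d_3) = (m_1, d_1) = (14, 28), so from here the quotients repeat a_1, a_2; the period length is 2.
Hence the expansion of sqrt(224) is a_0 = 14 followed by the repeating block 1, 28 (period 2).

[14; (1, 28)]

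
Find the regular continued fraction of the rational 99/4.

[24; 1, 3]

Run the Euclidean algorithm on 99 and 4; the successive quotients are the partial quotients a_0, a_1, ... (each step inverts the fractional part left over by the previous one):
  99 = 24*4 + 3, so a_0 = 24.
  4 = 1*3 + 1, so a_1 = 1.
  3 = 3*1 + 0, so a_2 = 3.
The remainder reaches 0 after 3 divisions, so the expansion has 3 partial quotients, read off in order.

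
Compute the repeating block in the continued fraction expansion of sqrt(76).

[8; (1, 2, 1, 1, 5, 4, 5, 1, 1, 2, 1, 16)]

Write x_i = (sqrt(76) + m_i)/d_i with (m_0, d_0) = (0, 1). a_0 = floor(sqrt(76)) = 8, since 8^2 = 64 <= 76 < 81 = 9^2.
Iterate m_{i+1} = d_i*a_i - m_i, d_{i+1} = (76 - m_{i+1}^2)/d_i, a_{i+1} = floor((a_0 + m_{i+1})/d_{i+1}):
  m_1 = 1*8 - 0 = 8, d_1 = (76 - 8^2)/1 = 12/1 = 12, a_1 = floor((8 + 8)/12) = 1.
  m_2 = 12*1 - 8 = 4, d_2 = (76 - 4^2)/12 = 60/12 = 5, a_2 = floor((8 + 4)/5) = 2.
  m_3 = 5*2 - 4 = 6, d_3 = (76 - 6^2)/5 = 40/5 = 8, a_3 = floor((8 + 6)/8) = 1.
  m_4 = 8*1 - 6 = 2, d_4 = (76 - 2^2)/8 = 72/8 = 9, a_4 = floor((8 + 2)/9) = 1.
  m_5 = 9*1 - 2 = 7, d_5 = (76 - 7^2)/9 = 27/9 = 3, a_5 = floor((8 + 7)/3) = 5.
  m_6 = 3*5 - 7 = 8, d_6 = (76 - 8^2)/3 = 12/3 = 4, a_6 = floor((8 + 8)/4) = 4.
  m_7 = 4*4 - 8 = 8, d_7 = (76 - 8^2)/4 = 12/4 = 3, a_7 = floor((8 + 8)/3) = 5.
  m_8 = 3*5 - 8 = 7, d_8 = (76 - 7^2)/3 = 27/3 = 9, a_8 = floor((8 + 7)/9) = 1.
  m_9 = 9*1 - 7 = 2, d_9 = (76 - 2^2)/9 = 72/9 = 8, a_9 = floor((8 + 2)/8) = 1.
  m_10 = 8*1 - 2 = 6, d_10 = (76 - 6^2)/8 = 40/8 = 5, a_10 = floor((8 + 6)/5) = 2.
  m_11 = 5*2 - 6 = 4, d_11 = (76 - 4^2)/5 = 60/5 = 12, a_11 = floor((8 + 4)/12) = 1.
  m_12 = 12*1 - 4 = 8, d_12 = (76 - 8^2)/12 = 12/12 = 1, a_12 = floor((8 + 8)/1) = 16.
  m_13 = 1*16 - 8 = 8, d_13 = (76 - 8^2)/1 = 12/1 = 12: (m_13, d_13) = (m_1, d_1) = (8, 12), so from here the quotients repeat a_1, ..., a_12; the period length is 12.
Hence the expansion of sqrt(76) is a_0 = 8 followed by the repeating block 1, 2, 1, 1, 5, 4, 5, 1, 1, 2, 1, 16 (period 12).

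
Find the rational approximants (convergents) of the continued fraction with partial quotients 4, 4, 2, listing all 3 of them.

4/1, 17/4, 38/9

Using the convergent recurrence p_i = a_i*p_{i-1} + p_{i-2}, q_i = a_i*q_{i-1} + q_{i-2} with p_{-2}=0, p_{-1}=1, q_{-2}=1, q_{-1}=0:
  i=0: a_0=4, p_0 = 4*1 + 0 = 4, q_0 = 4*0 + 1 = 1.
  i=1: a_1=4, p_1 = 4*4 + 1 = 17, q_1 = 4*1 + 0 = 4.
  i=2: a_2=2, p_2 = 2*17 + 4 = 38, q_2 = 2*4 + 1 = 9.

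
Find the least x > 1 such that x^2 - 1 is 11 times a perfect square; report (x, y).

(x, y) = (10, 3)

First expand sqrt(11) as a continued fraction. With x_i = (sqrt(11) + m_i)/d_i and (m_0, d_0) = (0, 1): a_0 = floor(sqrt(11)) = 3, since 3^2 = 9 <= 11 < 16 = 4^2.
Iterate m_{i+1} = d_i*a_i - m_i, d_{i+1} = (11 - m_{i+1}^2)/d_i, a_{i+1} = floor((a_0 + m_{i+1})/d_{i+1}):
  m_1 = 1*3 - 0 = 3, d_1 = (11 - 3^2)/1 = 2/1 = 2, a_1 = floor((3 + 3)/2) = 3.
  m_2 = 2*3 - 3 = 3, d_2 = (11 - 3^2)/2 = 2/2 = 1, a_2 = floor((3 + 3)/1) = 6.
  m_3 = 1*6 - 3 = 3, d_3 = (11 - 3^2)/1 = 2/1 = 2: (m_3, d_3) = (m_1, d_1) = (3, 2), so from here the quotients repeat a_1, a_2; the period length is 2.
So sqrt(11) = [3; (3, 6)] with period length k = 2.
k is even, so the fundamental solution of x^2 - 11y^2 = 1 is (p_{k-1}, q_{k-1}) = (p_1, q_1); compute convergents through index 1.
Convergents (p_i = a_i*p_{i-1} + p_{i-2}, q_i = a_i*q_{i-1} + q_{i-2} with p_{-2}=0, p_{-1}=1, q_{-2}=1, q_{-1}=0):
  i=0: a_0=3, p_0 = 3*1 + 0 = 3, q_0 = 3*0 + 1 = 1.
  i=1: a_1=3, p_1 = 3*3 + 1 = 10, q_1 = 3*1 + 0 = 3.
Check: 10^2 - 11*3^2 = 100 - 99 = 1, so (x, y) = (10, 3) solves the equation, and by the theorem it is the least positive solution.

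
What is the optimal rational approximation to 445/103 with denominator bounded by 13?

56/13

Expand x = 445/103 as a continued fraction with the Euclidean algorithm:
  445 = 4*103 + 33, so a_0 = 4.
  103 = 3*33 + 4, so a_1 = 3.
  33 = 8*4 + 1, so a_2 = 8.
  4 = 4*1 + 0, so a_3 = 4.
so x = [4; 3, 8, 4].
Convergents (p_i = a_i*p_{i-1} + p_{i-2}, q_i = a_i*q_{i-1} + q_{i-2} with p_{-2}=0, p_{-1}=1, q_{-2}=1, q_{-1}=0), until the denominator exceeds 13:
  i=0: a_0=4, p_0 = 4*1 + 0 = 4, q_0 = 4*0 + 1 = 1.
  i=1: a_1=3, p_1 = 3*4 + 1 = 13, q_1 = 3*1 + 0 = 3.
  i=2: a_2=8, p_2 = 8*13 + 4 = 108, q_2 = 8*3 + 1 = 25.
q_2 = 25 > 13, so the last convergent with denominator <= 13 is p_1/q_1 = 13/3.
The closest fraction with denominator <= 13 is either p_1/q_1 or the intermediate fraction (k*p_1 + p_0)/(k*q_1 + q_0) with the largest k >= 1 whose denominator stays <= 13; these approach x as k grows, and every other convergent or intermediate fraction in range is farther away.
Largest k: floor((13 - q_0)/q_1) = floor((13 - 1)/3) = 4.
That gives (4*13 + 4)/(4*3 + 1) = 56/13.
Compare the errors: |x - 13/3| = |445*3 - 13*103|/(103*3) = 4/309, and |x - 56/13| = |445*13 - 56*103|/(103*13) = 17/1339.
Cross-multiplying, 17*309 = 5253 < 5356 = 4*1339, so 17/1339 is smaller: the intermediate fraction 56/13 is closer to x than 13/3.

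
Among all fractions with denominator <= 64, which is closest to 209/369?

Expand x = 209/369 as a continued fraction with the Euclidean algorithm:
  209 = 0*369 + 209, so a_0 = 0.
  369 = 1*209 + 160, so a_1 = 1.
  209 = 1*160 + 49, so a_2 = 1.
  160 = 3*49 + 13, so a_3 = 3.
  49 = 3*13 + 10, so a_4 = 3.
  13 = 1*10 + 3, so a_5 = 1.
  10 = 3*3 + 1, so a_6 = 3.
  3 = 3*1 + 0, so a_7 = 3.
so x = [0; 1, 1, 3, 3, 1, 3, 3].
Convergents (p_i = a_i*p_{i-1} + p_{i-2}, q_i = a_i*q_{i-1} + q_{i-2} with p_{-2}=0, p_{-1}=1, q_{-2}=1, q_{-1}=0), until the denominator exceeds 64:
  i=0: a_0=0, p_0 = 0*1 + 0 = 0, q_0 = 0*0 + 1 = 1.
  i=1: a_1=1, p_1 = 1*0 + 1 = 1, q_1 = 1*1 + 0 = 1.
  i=2: a_2=1, p_2 = 1*1 + 0 = 1, q_2 = 1*1 + 1 = 2.
  i=3: a_3=3, p_3 = 3*1 + 1 = 4, q_3 = 3*2 + 1 = 7.
  i=4: a_4=3, p_4 = 3*4 + 1 = 13, q_4 = 3*7 + 2 = 23.
  i=5: a_5=1, p_5 = 1*13 + 4 = 17, q_5 = 1*23 + 7 = 30.
  i=6: a_6=3, p_6 = 3*17 + 13 = 64, q_6 = 3*30 + 23 = 113.
q_6 = 113 > 64, so the last convergent with denominator <= 64 is p_5/q_5 = 17/30.
The closest fraction with denominator <= 64 is either p_5/q_5 or the intermediate fraction (k*p_5 + p_4)/(k*q_5 + q_4) with the largest k >= 1 whose denominator stays <= 64; these approach x as k grows, and every other convergent or intermediate fraction in range is farther away.
Largest k: floor((64 - q_4)/q_5) = floor((64 - 23)/30) = 1.
That gives (1*17 + 13)/(1*30 + 23) = 30/53.
Compare the errors: |x - 17/30| = |209*30 - 17*369|/(369*30) = 3/11070, and |x - 30/53| = |209*53 - 30*369|/(369*53) = 7/19557.
Cross-multiplying, 3*19557 = 58671 < 77490 = 7*11070, so 3/11070 is smaller: the convergent 17/30 is closer to x than 30/53.

17/30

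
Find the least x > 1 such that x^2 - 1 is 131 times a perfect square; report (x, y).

(x, y) = (10610, 927)

First expand sqrt(131) as a continued fraction. With x_i = (sqrt(131) + m_i)/d_i and (m_0, d_0) = (0, 1): a_0 = floor(sqrt(131)) = 11, since 11^2 = 121 <= 131 < 144 = 12^2.
Iterate m_{i+1} = d_i*a_i - m_i, d_{i+1} = (131 - m_{i+1}^2)/d_i, a_{i+1} = floor((a_0 + m_{i+1})/d_{i+1}):
  m_1 = 1*11 - 0 = 11, d_1 = (131 - 11^2)/1 = 10/1 = 10, a_1 = floor((11 + 11)/10) = 2.
  m_2 = 10*2 - 11 = 9, d_2 = (131 - 9^2)/10 = 50/10 = 5, a_2 = floor((11 + 9)/5) = 4.
  m_3 = 5*4 - 9 = 11, d_3 = (131 - 11^2)/5 = 10/5 = 2, a_3 = floor((11 + 11)/2) = 11.
  m_4 = 2*11 - 11 = 11, d_4 = (131 - 11^2)/2 = 10/2 = 5, a_4 = floor((11 + 11)/5) = 4.
  m_5 = 5*4 - 11 = 9, d_5 = (131 - 9^2)/5 = 50/5 = 10, a_5 = floor((11 + 9)/10) = 2.
  m_6 = 10*2 - 9 = 11, d_6 = (131 - 11^2)/10 = 10/10 = 1, a_6 = floor((11 + 11)/1) = 22.
  m_7 = 1*22 - 11 = 11, d_7 = (131 - 11^2)/1 = 10/1 = 10: (m_7, d_7) = (m_1, d_1) = (11, 10), so from here the quotients repeat a_1, ..., a_6; the period length is 6.
So sqrt(131) = [11; (2, 4, 11, 4, 2, 22)] with period length k = 6.
k is even, so the fundamental solution of x^2 - 131y^2 = 1 is (p_{k-1}, q_{k-1}) = (p_5, q_5); compute convergents through index 5.
Convergents (p_i = a_i*p_{i-1} + p_{i-2}, q_i = a_i*q_{i-1} + q_{i-2} with p_{-2}=0, p_{-1}=1, q_{-2}=1, q_{-1}=0):
  i=0: a_0=11, p_0 = 11*1 + 0 = 11, q_0 = 11*0 + 1 = 1.
  i=1: a_1=2, p_1 = 2*11 + 1 = 23, q_1 = 2*1 + 0 = 2.
  i=2: a_2=4, p_2 = 4*23 + 11 = 103, q_2 = 4*2 + 1 = 9.
  i=3: a_3=11, p_3 = 11*103 + 23 = 1156, q_3 = 11*9 + 2 = 101.
  i=4: a_4=4, p_4 = 4*1156 + 103 = 4727, q_4 = 4*101 + 9 = 413.
  i=5: a_5=2, p_5 = 2*4727 + 1156 = 10610, q_5 = 2*413 + 101 = 927.
Check: 10610^2 - 131*927^2 = 112572100 - 112572099 = 1, so (x, y) = (10610, 927) solves the equation, and by the theorem it is the least positive solution.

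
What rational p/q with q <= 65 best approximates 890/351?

Expand x = 890/351 as a continued fraction with the Euclidean algorithm:
  890 = 2*351 + 188, so a_0 = 2.
  351 = 1*188 + 163, so a_1 = 1.
  188 = 1*163 + 25, so a_2 = 1.
  163 = 6*25 + 13, so a_3 = 6.
  25 = 1*13 + 12, so a_4 = 1.
  13 = 1*12 + 1, so a_5 = 1.
  12 = 12*1 + 0, so a_6 = 12.
so x = [2; 1, 1, 6, 1, 1, 12].
Convergents (p_i = a_i*p_{i-1} + p_{i-2}, q_i = a_i*q_{i-1} + q_{i-2} with p_{-2}=0, p_{-1}=1, q_{-2}=1, q_{-1}=0), until the denominator exceeds 65:
  i=0: a_0=2, p_0 = 2*1 + 0 = 2, q_0 = 2*0 + 1 = 1.
  i=1: a_1=1, p_1 = 1*2 + 1 = 3, q_1 = 1*1 + 0 = 1.
  i=2: a_2=1, p_2 = 1*3 + 2 = 5, q_2 = 1*1 + 1 = 2.
  i=3: a_3=6, p_3 = 6*5 + 3 = 33, q_3 = 6*2 + 1 = 13.
  i=4: a_4=1, p_4 = 1*33 + 5 = 38, q_4 = 1*13 + 2 = 15.
  i=5: a_5=1, p_5 = 1*38 + 33 = 71, q_5 = 1*15 + 13 = 28.
  i=6: a_6=12, p_6 = 12*71 + 38 = 890, q_6 = 12*28 + 15 = 351.
q_6 = 351 > 65, so the last convergent with denominator <= 65 is p_5/q_5 = 71/28.
The closest fraction with denominator <= 65 is either p_5/q_5 or the intermediate fraction (k*p_5 + p_4)/(k*q_5 + q_4) with the largest k >= 1 whose denominator stays <= 65; these approach x as k grows, and every other convergent or intermediate fraction in range is farther away.
Largest k: floor((65 - q_4)/q_5) = floor((65 - 15)/28) = 1.
That gives (1*71 + 38)/(1*28 + 15) = 109/43.
Compare the errors: |x - 71/28| = |890*28 - 71*351|/(351*28) = 1/9828, and |x - 109/43| = |890*43 - 109*351|/(351*43) = 11/15093.
Cross-multiplying, 1*15093 = 15093 < 108108 = 11*9828, so 1/9828 is smaller: the convergent 71/28 is closer to x than 109/43.

71/28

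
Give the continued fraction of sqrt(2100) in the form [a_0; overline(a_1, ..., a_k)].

[45; overline(1, 4, 1, 2, 1, 4, 1, 90)]

Write x_i = (sqrt(2100) + m_i)/d_i with (m_0, d_0) = (0, 1). a_0 = floor(sqrt(2100)) = 45, since 45^2 = 2025 <= 2100 < 2116 = 46^2.
Iterate m_{i+1} = d_i*a_i - m_i, d_{i+1} = (2100 - m_{i+1}^2)/d_i, a_{i+1} = floor((a_0 + m_{i+1})/d_{i+1}):
  m_1 = 1*45 - 0 = 45, d_1 = (2100 - 45^2)/1 = 75/1 = 75, a_1 = floor((45 + 45)/75) = 1.
  m_2 = 75*1 - 45 = 30, d_2 = (2100 - 30^2)/75 = 1200/75 = 16, a_2 = floor((45 + 30)/16) = 4.
  m_3 = 16*4 - 30 = 34, d_3 = (2100 - 34^2)/16 = 944/16 = 59, a_3 = floor((45 + 34)/59) = 1.
  m_4 = 59*1 - 34 = 25, d_4 = (2100 - 25^2)/59 = 1475/59 = 25, a_4 = floor((45 + 25)/25) = 2.
  m_5 = 25*2 - 25 = 25, d_5 = (2100 - 25^2)/25 = 1475/25 = 59, a_5 = floor((45 + 25)/59) = 1.
  m_6 = 59*1 - 25 = 34, d_6 = (2100 - 34^2)/59 = 944/59 = 16, a_6 = floor((45 + 34)/16) = 4.
  m_7 = 16*4 - 34 = 30, d_7 = (2100 - 30^2)/16 = 1200/16 = 75, a_7 = floor((45 + 30)/75) = 1.
  m_8 = 75*1 - 30 = 45, d_8 = (2100 - 45^2)/75 = 75/75 = 1, a_8 = floor((45 + 45)/1) = 90.
  m_9 = 1*90 - 45 = 45, d_9 = (2100 - 45^2)/1 = 75/1 = 75: (m_9, d_9) = (m_1, d_1) = (45, 75), so from here the quotients repeat a_1, ..., a_8; the period length is 8.
Hence the expansion of sqrt(2100) is a_0 = 45 followed by the repeating block 1, 4, 1, 2, 1, 4, 1, 90 (period 8).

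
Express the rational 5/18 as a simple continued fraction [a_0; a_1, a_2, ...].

[0; 3, 1, 1, 2]

Run the Euclidean algorithm on 5 and 18; the successive quotients are the partial quotients a_0, a_1, ... (each step inverts the fractional part left over by the previous one):
  5 = 0*18 + 5, so a_0 = 0.
  18 = 3*5 + 3, so a_1 = 3.
  5 = 1*3 + 2, so a_2 = 1.
  3 = 1*2 + 1, so a_3 = 1.
  2 = 2*1 + 0, so a_4 = 2.
The remainder reaches 0 after 5 divisions, so the expansion has 5 partial quotients, read off in order.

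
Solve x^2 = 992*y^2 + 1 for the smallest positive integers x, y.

(x, y) = (63, 2)

First expand sqrt(992) as a continued fraction. With x_i = (sqrt(992) + m_i)/d_i and (m_0, d_0) = (0, 1): a_0 = floor(sqrt(992)) = 31, since 31^2 = 961 <= 992 < 1024 = 32^2.
Iterate m_{i+1} = d_i*a_i - m_i, d_{i+1} = (992 - m_{i+1}^2)/d_i, a_{i+1} = floor((a_0 + m_{i+1})/d_{i+1}):
  m_1 = 1*31 - 0 = 31, d_1 = (992 - 31^2)/1 = 31/1 = 31, a_1 = floor((31 + 31)/31) = 2.
  m_2 = 31*2 - 31 = 31, d_2 = (992 - 31^2)/31 = 31/31 = 1, a_2 = floor((31 + 31)/1) = 62.
  m_3 = 1*62 - 31 = 31, d_3 = (992 - 31^2)/1 = 31/1 = 31: (m_3, d_3) = (m_1, d_1) = (31, 31), so from here the quotients repeat a_1, a_2; the period length is 2.
So sqrt(992) = [31; (2, 62)] with period length k = 2.
k is even, so the fundamental solution of x^2 - 992y^2 = 1 is (p_{k-1}, q_{k-1}) = (p_1, q_1); compute convergents through index 1.
Convergents (p_i = a_i*p_{i-1} + p_{i-2}, q_i = a_i*q_{i-1} + q_{i-2} with p_{-2}=0, p_{-1}=1, q_{-2}=1, q_{-1}=0):
  i=0: a_0=31, p_0 = 31*1 + 0 = 31, q_0 = 31*0 + 1 = 1.
  i=1: a_1=2, p_1 = 2*31 + 1 = 63, q_1 = 2*1 + 0 = 2.
Check: 63^2 - 992*2^2 = 3969 - 3968 = 1, so (x, y) = (63, 2) solves the equation, and by the theorem it is the least positive solution.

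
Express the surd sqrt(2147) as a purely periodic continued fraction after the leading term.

Write x_i = (sqrt(2147) + m_i)/d_i with (m_0, d_0) = (0, 1). a_0 = floor(sqrt(2147)) = 46, since 46^2 = 2116 <= 2147 < 2209 = 47^2.
Iterate m_{i+1} = d_i*a_i - m_i, d_{i+1} = (2147 - m_{i+1}^2)/d_i, a_{i+1} = floor((a_0 + m_{i+1})/d_{i+1}):
  m_1 = 1*46 - 0 = 46, d_1 = (2147 - 46^2)/1 = 31/1 = 31, a_1 = floor((46 + 46)/31) = 2.
  m_2 = 31*2 - 46 = 16, d_2 = (2147 - 16^2)/31 = 1891/31 = 61, a_2 = floor((46 + 16)/61) = 1.
  m_3 = 61*1 - 16 = 45, d_3 = (2147 - 45^2)/61 = 122/61 = 2, a_3 = floor((46 + 45)/2) = 45.
  m_4 = 2*45 - 45 = 45, d_4 = (2147 - 45^2)/2 = 122/2 = 61, a_4 = floor((46 + 45)/61) = 1.
  m_5 = 61*1 - 45 = 16, d_5 = (2147 - 16^2)/61 = 1891/61 = 31, a_5 = floor((46 + 16)/31) = 2.
  m_6 = 31*2 - 16 = 46, d_6 = (2147 - 46^2)/31 = 31/31 = 1, a_6 = floor((46 + 46)/1) = 92.
  m_7 = 1*92 - 46 = 46, d_7 = (2147 - 46^2)/1 = 31/1 = 31: (m_7, d_7) = (m_1, d_1) = (46, 31), so from here the quotients repeat a_1, ..., a_6; the period length is 6.
Hence the expansion of sqrt(2147) is a_0 = 46 followed by the repeating block 2, 1, 45, 1, 2, 92 (period 6).

[46; (2, 1, 45, 1, 2, 92)]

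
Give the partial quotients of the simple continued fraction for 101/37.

[2; 1, 2, 1, 2, 3]

Run the Euclidean algorithm on 101 and 37; the successive quotients are the partial quotients a_0, a_1, ... (each step inverts the fractional part left over by the previous one):
  101 = 2*37 + 27, so a_0 = 2.
  37 = 1*27 + 10, so a_1 = 1.
  27 = 2*10 + 7, so a_2 = 2.
  10 = 1*7 + 3, so a_3 = 1.
  7 = 2*3 + 1, so a_4 = 2.
  3 = 3*1 + 0, so a_5 = 3.
The remainder reaches 0 after 6 divisions, so the expansion has 6 partial quotients, read off in order.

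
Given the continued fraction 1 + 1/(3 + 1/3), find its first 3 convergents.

Using the convergent recurrence p_i = a_i*p_{i-1} + p_{i-2}, q_i = a_i*q_{i-1} + q_{i-2} with p_{-2}=0, p_{-1}=1, q_{-2}=1, q_{-1}=0:
  i=0: a_0=1, p_0 = 1*1 + 0 = 1, q_0 = 1*0 + 1 = 1.
  i=1: a_1=3, p_1 = 3*1 + 1 = 4, q_1 = 3*1 + 0 = 3.
  i=2: a_2=3, p_2 = 3*4 + 1 = 13, q_2 = 3*3 + 1 = 10.

1/1, 4/3, 13/10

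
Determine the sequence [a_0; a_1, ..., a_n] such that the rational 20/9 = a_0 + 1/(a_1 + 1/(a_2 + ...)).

[2; 4, 2]

Run the Euclidean algorithm on 20 and 9; the successive quotients are the partial quotients a_0, a_1, ... (each step inverts the fractional part left over by the previous one):
  20 = 2*9 + 2, so a_0 = 2.
  9 = 4*2 + 1, so a_1 = 4.
  2 = 2*1 + 0, so a_2 = 2.
The remainder reaches 0 after 3 divisions, so the expansion has 3 partial quotients, read off in order.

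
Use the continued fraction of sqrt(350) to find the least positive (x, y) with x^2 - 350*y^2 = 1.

First expand sqrt(350) as a continued fraction. With x_i = (sqrt(350) + m_i)/d_i and (m_0, d_0) = (0, 1): a_0 = floor(sqrt(350)) = 18, since 18^2 = 324 <= 350 < 361 = 19^2.
Iterate m_{i+1} = d_i*a_i - m_i, d_{i+1} = (350 - m_{i+1}^2)/d_i, a_{i+1} = floor((a_0 + m_{i+1})/d_{i+1}):
  m_1 = 1*18 - 0 = 18, d_1 = (350 - 18^2)/1 = 26/1 = 26, a_1 = floor((18 + 18)/26) = 1.
  m_2 = 26*1 - 18 = 8, d_2 = (350 - 8^2)/26 = 286/26 = 11, a_2 = floor((18 + 8)/11) = 2.
  m_3 = 11*2 - 8 = 14, d_3 = (350 - 14^2)/11 = 154/11 = 14, a_3 = floor((18 + 14)/14) = 2.
  m_4 = 14*2 - 14 = 14, d_4 = (350 - 14^2)/14 = 154/14 = 11, a_4 = floor((18 + 14)/11) = 2.
  m_5 = 11*2 - 14 = 8, d_5 = (350 - 8^2)/11 = 286/11 = 26, a_5 = floor((18 + 8)/26) = 1.
  m_6 = 26*1 - 8 = 18, d_6 = (350 - 18^2)/26 = 26/26 = 1, a_6 = floor((18 + 18)/1) = 36.
  m_7 = 1*36 - 18 = 18, d_7 = (350 - 18^2)/1 = 26/1 = 26: (m_7, d_7) = (m_1, d_1) = (18, 26), so from here the quotients repeat a_1, ..., a_6; the period length is 6.
So sqrt(350) = [18; (1, 2, 2, 2, 1, 36)] with period length k = 6.
k is even, so the fundamental solution of x^2 - 350y^2 = 1 is (p_{k-1}, q_{k-1}) = (p_5, q_5); compute convergents through index 5.
Convergents (p_i = a_i*p_{i-1} + p_{i-2}, q_i = a_i*q_{i-1} + q_{i-2} with p_{-2}=0, p_{-1}=1, q_{-2}=1, q_{-1}=0):
  i=0: a_0=18, p_0 = 18*1 + 0 = 18, q_0 = 18*0 + 1 = 1.
  i=1: a_1=1, p_1 = 1*18 + 1 = 19, q_1 = 1*1 + 0 = 1.
  i=2: a_2=2, p_2 = 2*19 + 18 = 56, q_2 = 2*1 + 1 = 3.
  i=3: a_3=2, p_3 = 2*56 + 19 = 131, q_3 = 2*3 + 1 = 7.
  i=4: a_4=2, p_4 = 2*131 + 56 = 318, q_4 = 2*7 + 3 = 17.
  i=5: a_5=1, p_5 = 1*318 + 131 = 449, q_5 = 1*17 + 7 = 24.
Check: 449^2 - 350*24^2 = 201601 - 201600 = 1, so (x, y) = (449, 24) solves the equation, and by the theorem it is the least positive solution.

(x, y) = (449, 24)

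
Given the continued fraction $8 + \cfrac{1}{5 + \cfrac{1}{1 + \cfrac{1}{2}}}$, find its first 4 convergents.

Using the convergent recurrence p_i = a_i*p_{i-1} + p_{i-2}, q_i = a_i*q_{i-1} + q_{i-2} with p_{-2}=0, p_{-1}=1, q_{-2}=1, q_{-1}=0:
  i=0: a_0=8, p_0 = 8*1 + 0 = 8, q_0 = 8*0 + 1 = 1.
  i=1: a_1=5, p_1 = 5*8 + 1 = 41, q_1 = 5*1 + 0 = 5.
  i=2: a_2=1, p_2 = 1*41 + 8 = 49, q_2 = 1*5 + 1 = 6.
  i=3: a_3=2, p_3 = 2*49 + 41 = 139, q_3 = 2*6 + 5 = 17.

8/1, 41/5, 49/6, 139/17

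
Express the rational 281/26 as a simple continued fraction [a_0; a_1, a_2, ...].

[10; 1, 4, 5]

Run the Euclidean algorithm on 281 and 26; the successive quotients are the partial quotients a_0, a_1, ... (each step inverts the fractional part left over by the previous one):
  281 = 10*26 + 21, so a_0 = 10.
  26 = 1*21 + 5, so a_1 = 1.
  21 = 4*5 + 1, so a_2 = 4.
  5 = 5*1 + 0, so a_3 = 5.
The remainder reaches 0 after 4 divisions, so the expansion has 4 partial quotients, read off in order.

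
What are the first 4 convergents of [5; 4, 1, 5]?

5/1, 21/4, 26/5, 151/29

Using the convergent recurrence p_i = a_i*p_{i-1} + p_{i-2}, q_i = a_i*q_{i-1} + q_{i-2} with p_{-2}=0, p_{-1}=1, q_{-2}=1, q_{-1}=0:
  i=0: a_0=5, p_0 = 5*1 + 0 = 5, q_0 = 5*0 + 1 = 1.
  i=1: a_1=4, p_1 = 4*5 + 1 = 21, q_1 = 4*1 + 0 = 4.
  i=2: a_2=1, p_2 = 1*21 + 5 = 26, q_2 = 1*4 + 1 = 5.
  i=3: a_3=5, p_3 = 5*26 + 21 = 151, q_3 = 5*5 + 4 = 29.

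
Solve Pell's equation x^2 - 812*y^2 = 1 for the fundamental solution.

First expand sqrt(812) as a continued fraction. With x_i = (sqrt(812) + m_i)/d_i and (m_0, d_0) = (0, 1): a_0 = floor(sqrt(812)) = 28, since 28^2 = 784 <= 812 < 841 = 29^2.
Iterate m_{i+1} = d_i*a_i - m_i, d_{i+1} = (812 - m_{i+1}^2)/d_i, a_{i+1} = floor((a_0 + m_{i+1})/d_{i+1}):
  m_1 = 1*28 - 0 = 28, d_1 = (812 - 28^2)/1 = 28/1 = 28, a_1 = floor((28 + 28)/28) = 2.
  m_2 = 28*2 - 28 = 28, d_2 = (812 - 28^2)/28 = 28/28 = 1, a_2 = floor((28 + 28)/1) = 56.
  m_3 = 1*56 - 28 = 28, d_3 = (812 - 28^2)/1 = 28/1 = 28: (m_3, d_3) = (m_1, d_1) = (28, 28), so from here the quotients repeat a_1, a_2; the period length is 2.
So sqrt(812) = [28; (2, 56)] with period length k = 2.
k is even, so the fundamental solution of x^2 - 812y^2 = 1 is (p_{k-1}, q_{k-1}) = (p_1, q_1); compute convergents through index 1.
Convergents (p_i = a_i*p_{i-1} + p_{i-2}, q_i = a_i*q_{i-1} + q_{i-2} with p_{-2}=0, p_{-1}=1, q_{-2}=1, q_{-1}=0):
  i=0: a_0=28, p_0 = 28*1 + 0 = 28, q_0 = 28*0 + 1 = 1.
  i=1: a_1=2, p_1 = 2*28 + 1 = 57, q_1 = 2*1 + 0 = 2.
Check: 57^2 - 812*2^2 = 3249 - 3248 = 1, so (x, y) = (57, 2) solves the equation, and by the theorem it is the least positive solution.

(x, y) = (57, 2)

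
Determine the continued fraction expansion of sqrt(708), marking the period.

Write x_i = (sqrt(708) + m_i)/d_i with (m_0, d_0) = (0, 1). a_0 = floor(sqrt(708)) = 26, since 26^2 = 676 <= 708 < 729 = 27^2.
Iterate m_{i+1} = d_i*a_i - m_i, d_{i+1} = (708 - m_{i+1}^2)/d_i, a_{i+1} = floor((a_0 + m_{i+1})/d_{i+1}):
  m_1 = 1*26 - 0 = 26, d_1 = (708 - 26^2)/1 = 32/1 = 32, a_1 = floor((26 + 26)/32) = 1.
  m_2 = 32*1 - 26 = 6, d_2 = (708 - 6^2)/32 = 672/32 = 21, a_2 = floor((26 + 6)/21) = 1.
  m_3 = 21*1 - 6 = 15, d_3 = (708 - 15^2)/21 = 483/21 = 23, a_3 = floor((26 + 15)/23) = 1.
  m_4 = 23*1 - 15 = 8, d_4 = (708 - 8^2)/23 = 644/23 = 28, a_4 = floor((26 + 8)/28) = 1.
  m_5 = 28*1 - 8 = 20, d_5 = (708 - 20^2)/28 = 308/28 = 11, a_5 = floor((26 + 20)/11) = 4.
  m_6 = 11*4 - 20 = 24, d_6 = (708 - 24^2)/11 = 132/11 = 12, a_6 = floor((26 + 24)/12) = 4.
  m_7 = 12*4 - 24 = 24, d_7 = (708 - 24^2)/12 = 132/12 = 11, a_7 = floor((26 + 24)/11) = 4.
  m_8 = 11*4 - 24 = 20, d_8 = (708 - 20^2)/11 = 308/11 = 28, a_8 = floor((26 + 20)/28) = 1.
  m_9 = 28*1 - 20 = 8, d_9 = (708 - 8^2)/28 = 644/28 = 23, a_9 = floor((26 + 8)/23) = 1.
  m_10 = 23*1 - 8 = 15, d_10 = (708 - 15^2)/23 = 483/23 = 21, a_10 = floor((26 + 15)/21) = 1.
  m_11 = 21*1 - 15 = 6, d_11 = (708 - 6^2)/21 = 672/21 = 32, a_11 = floor((26 + 6)/32) = 1.
  m_12 = 32*1 - 6 = 26, d_12 = (708 - 26^2)/32 = 32/32 = 1, a_12 = floor((26 + 26)/1) = 52.
  m_13 = 1*52 - 26 = 26, d_13 = (708 - 26^2)/1 = 32/1 = 32: (m_13, d_13) = (m_1, d_1) = (26, 32), so from here the quotients repeat a_1, ..., a_12; the period length is 12.
Hence the expansion of sqrt(708) is a_0 = 26 followed by the repeating block 1, 1, 1, 1, 4, 4, 4, 1, 1, 1, 1, 52 (period 12).

[26; (1, 1, 1, 1, 4, 4, 4, 1, 1, 1, 1, 52)]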